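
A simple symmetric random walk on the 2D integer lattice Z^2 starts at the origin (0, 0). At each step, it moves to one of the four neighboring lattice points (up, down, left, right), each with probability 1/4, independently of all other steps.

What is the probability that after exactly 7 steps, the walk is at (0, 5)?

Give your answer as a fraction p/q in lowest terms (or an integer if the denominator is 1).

Answer: 49/16384

Derivation:
Let h be the number of horizontal steps (so 7-h are vertical). To end at (0,5) need (h+0)/2 right-steps and ((7-h)+5)/2 up-steps.
Sum over h with 0 ≤ h ≤ 2, h ≡ 0 (mod 2), 7-h ≡ 1 (mod 2):
h=0: C(7,0)·C(0,0)·C(7,6) = 1·1·7 = 7
h=2: C(7,2)·C(2,1)·C(5,5) = 21·2·1 = 42
Total favorable: 49
Total paths: 4^7 = 16384
P = 49/16384 = 49/16384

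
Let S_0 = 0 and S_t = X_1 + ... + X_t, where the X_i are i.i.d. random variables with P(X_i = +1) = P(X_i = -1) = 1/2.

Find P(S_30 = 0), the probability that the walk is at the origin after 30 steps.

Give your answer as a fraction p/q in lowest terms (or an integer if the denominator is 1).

Answer: 9694845/67108864

Derivation:
To return to 0 after 30 steps: need exactly 15 steps of +1 and 15 of -1.
Favorable paths: C(30,15) = 155117520
Total paths: 2^30 = 1073741824
P = 155117520/1073741824 = 9694845/67108864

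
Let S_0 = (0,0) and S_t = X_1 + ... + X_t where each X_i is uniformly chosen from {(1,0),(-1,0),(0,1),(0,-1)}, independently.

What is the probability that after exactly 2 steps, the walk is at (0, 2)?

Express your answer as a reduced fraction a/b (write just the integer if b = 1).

Answer: 1/16

Derivation:
Let h be the number of horizontal steps (so 2-h are vertical). To end at (0,2) need (h+0)/2 right-steps and ((2-h)+2)/2 up-steps.
Sum over h with 0 ≤ h ≤ 0, h ≡ 0 (mod 2), 2-h ≡ 0 (mod 2):
h=0: C(2,0)·C(0,0)·C(2,2) = 1·1·1 = 1
Total favorable: 1
Total paths: 4^2 = 16
P = 1/16 = 1/16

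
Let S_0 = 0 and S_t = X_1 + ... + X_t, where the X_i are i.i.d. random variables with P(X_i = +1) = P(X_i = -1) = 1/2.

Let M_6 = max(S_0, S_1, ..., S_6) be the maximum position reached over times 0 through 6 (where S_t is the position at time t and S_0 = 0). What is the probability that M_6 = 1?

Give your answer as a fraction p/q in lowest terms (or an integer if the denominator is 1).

Let M_6 = max(S_0,...,S_6). Use the reflection principle: for j ≥ 1, #{paths with M_6 ≥ j} = #{S_6 ≥ j} + #{S_6 ≥ j+1}.
By reflection, #{M_6 ≥ 1} = #{S_6 ≥ 1} + #{S_6 ≥ 2} = 22 + 22 = 44.
#{M_6 ≥ 2} = #{S_6 ≥ 2} + #{S_6 ≥ 3} = 22 + 7 = 29.
#{M_6 = 1} = 44 - 29 = 15.
P(M_6 = 1) = 15/64 = 15/64

Answer: 15/64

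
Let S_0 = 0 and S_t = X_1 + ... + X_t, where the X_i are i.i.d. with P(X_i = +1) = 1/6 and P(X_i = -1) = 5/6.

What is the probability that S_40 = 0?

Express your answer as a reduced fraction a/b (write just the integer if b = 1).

To be at 0 after 40 steps: need exactly 20 steps of +1 and 20 of -1.
Number of such sequences: C(40,20) = 137846528820
Each has probability (1/6)^20 · (5/6)^20 = 95367431640625/13367494538843734067838845976576
P = 137846528820 · 95367431640625/13367494538843734067838845976576 = 365168594837188720703125/371319292745659279662190166016

Answer: 365168594837188720703125/371319292745659279662190166016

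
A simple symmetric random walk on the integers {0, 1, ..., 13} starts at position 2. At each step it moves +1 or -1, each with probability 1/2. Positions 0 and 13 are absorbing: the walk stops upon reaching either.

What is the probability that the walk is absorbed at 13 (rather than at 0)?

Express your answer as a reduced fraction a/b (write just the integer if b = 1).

Answer: 2/13

Derivation:
Symmetric walk (p = 1/2): the harmonic-function argument gives P(hit 13 before 0 | start at 2) = a/N.
P = 2/13 = 2/13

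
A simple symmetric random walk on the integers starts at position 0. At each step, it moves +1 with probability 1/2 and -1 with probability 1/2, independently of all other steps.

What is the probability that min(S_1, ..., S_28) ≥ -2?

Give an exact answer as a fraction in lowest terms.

Answer: 14375115/33554432

Derivation:
Let f(t,s) = #length-t paths at position s with S_1..S_t all ≥ -2.
f(t,s) = f(t-1,s-1) + f(t-1,s+1) for s ≥ -2; f(t,s) = 0 for s < -2.
t=0: f(0,0)=1
t=1: f(1,-1)=1 f(1,1)=1
t=2: f(2,-2)=1 f(2,0)=2 f(2,2)=1
t=3: f(3,-1)=3 f(3,1)=3 f(3,3)=1
t=4: f(4,-2)=3 f(4,0)=6 f(4,2)=4 f(4,4)=1
t=5: f(5,-1)=9 f(5,1)=10 f(5,3)=5 f(5,5)=1
t=6: f(6,-2)=9 f(6,0)=19 f(6,2)=15 f(6,4)=6 f(6,6)=1
t=7: f(7,-1)=28 f(7,1)=34 f(7,3)=21 f(7,5)=7 f(7,7)=1
t=8: f(8,-2)=28 f(8,0)=62 f(8,2)=55 f(8,4)=28 f(8,6)=8 f(8,8)=1
t=9: f(9,-1)=90 f(9,1)=117 f(9,3)=83 f(9,5)=36 f(9,7)=9 f(9,9)=1
t=10: f(10,-2)=90 f(10,0)=207 f(10,2)=200 f(10,4)=119 f(10,6)=45 f(10,8)=10 f(10,10)=1
t=11: f(11,-1)=297 f(11,1)=407 f(11,3)=319 f(11,5)=164 f(11,7)=55 f(11,9)=11 f(11,11)=1
t=12: f(12,-2)=297 f(12,0)=704 f(12,2)=726 f(12,4)=483 f(12,6)=219 f(12,8)=66 f(12,10)=12 f(12,12)=1
t=13: f(13,-1)=1001 f(13,1)=1430 f(13,3)=1209 f(13,5)=702 f(13,7)=285 f(13,9)=78 f(13,11)=13 f(13,13)=1
t=14: f(14,-2)=1001 f(14,0)=2431 f(14,2)=2639 f(14,4)=1911 f(14,6)=987 f(14,8)=363 f(14,10)=91 f(14,12)=14 f(14,14)=1
t=15: f(15,-1)=3432 f(15,1)=5070 f(15,3)=4550 f(15,5)=2898 f(15,7)=1350 f(15,9)=454 f(15,11)=105 f(15,13)=15 f(15,15)=1
t=16: f(16,-2)=3432 f(16,0)=8502 f(16,2)=9620 f(16,4)=7448 f(16,6)=4248 f(16,8)=1804 f(16,10)=559 f(16,12)=120 f(16,14)=16 f(16,16)=1
t=17: f(17,-1)=11934 f(17,1)=18122 f(17,3)=17068 f(17,5)=11696 f(17,7)=6052 f(17,9)=2363 f(17,11)=679 f(17,13)=136 f(17,15)=17 f(17,17)=1
t=18: f(18,-2)=11934 f(18,0)=30056 f(18,2)=35190 f(18,4)=28764 f(18,6)=17748 f(18,8)=8415 f(18,10)=3042 f(18,12)=815 f(18,14)=153 f(18,16)=18 f(18,18)=1
t=19: f(19,-1)=41990 f(19,1)=65246 f(19,3)=63954 f(19,5)=46512 f(19,7)=26163 f(19,9)=11457 f(19,11)=3857 f(19,13)=968 f(19,15)=171 f(19,17)=19 f(19,19)=1
t=20: f(20,-2)=41990 f(20,0)=107236 f(20,2)=129200 f(20,4)=110466 f(20,6)=72675 f(20,8)=37620 f(20,10)=15314 f(20,12)=4825 f(20,14)=1139 f(20,16)=190 f(20,18)=20 f(20,20)=1
t=21: f(21,-1)=149226 f(21,1)=236436 f(21,3)=239666 f(21,5)=183141 f(21,7)=110295 f(21,9)=52934 f(21,11)=20139 f(21,13)=5964 f(21,15)=1329 f(21,17)=210 f(21,19)=21 f(21,21)=1
t=22: f(22,-2)=149226 f(22,0)=385662 f(22,2)=476102 f(22,4)=422807 f(22,6)=293436 f(22,8)=163229 f(22,10)=73073 f(22,12)=26103 f(22,14)=7293 f(22,16)=1539 f(22,18)=231 f(22,20)=22 f(22,22)=1
t=23: f(23,-1)=534888 f(23,1)=861764 f(23,3)=898909 f(23,5)=716243 f(23,7)=456665 f(23,9)=236302 f(23,11)=99176 f(23,13)=33396 f(23,15)=8832 f(23,17)=1770 f(23,19)=253 f(23,21)=23 f(23,23)=1
t=24: f(24,-2)=534888 f(24,0)=1396652 f(24,2)=1760673 f(24,4)=1615152 f(24,6)=1172908 f(24,8)=692967 f(24,10)=335478 f(24,12)=132572 f(24,14)=42228 f(24,16)=10602 f(24,18)=2023 f(24,20)=276 f(24,22)=24 f(24,24)=1
t=25: f(25,-1)=1931540 f(25,1)=3157325 f(25,3)=3375825 f(25,5)=2788060 f(25,7)=1865875 f(25,9)=1028445 f(25,11)=468050 f(25,13)=174800 f(25,15)=52830 f(25,17)=12625 f(25,19)=2299 f(25,21)=300 f(25,23)=25 f(25,25)=1
t=26: f(26,-2)=1931540 f(26,0)=5088865 f(26,2)=6533150 f(26,4)=6163885 f(26,6)=4653935 f(26,8)=2894320 f(26,10)=1496495 f(26,12)=642850 f(26,14)=227630 f(26,16)=65455 f(26,18)=14924 f(26,20)=2599 f(26,22)=325 f(26,24)=26 f(26,26)=1
t=27: f(27,-1)=7020405 f(27,1)=11622015 f(27,3)=12697035 f(27,5)=10817820 f(27,7)=7548255 f(27,9)=4390815 f(27,11)=2139345 f(27,13)=870480 f(27,15)=293085 f(27,17)=80379 f(27,19)=17523 f(27,21)=2924 f(27,23)=351 f(27,25)=27 f(27,27)=1
t=28: f(28,-2)=7020405 f(28,0)=18642420 f(28,2)=24319050 f(28,4)=23514855 f(28,6)=18366075 f(28,8)=11939070 f(28,10)=6530160 f(28,12)=3009825 f(28,14)=1163565 f(28,16)=373464 f(28,18)=97902 f(28,20)=20447 f(28,22)=3275 f(28,24)=378 f(28,26)=28 f(28,28)=1
Σ_s f(28,s) = 115000920
P = 115000920/268435456 = 14375115/33554432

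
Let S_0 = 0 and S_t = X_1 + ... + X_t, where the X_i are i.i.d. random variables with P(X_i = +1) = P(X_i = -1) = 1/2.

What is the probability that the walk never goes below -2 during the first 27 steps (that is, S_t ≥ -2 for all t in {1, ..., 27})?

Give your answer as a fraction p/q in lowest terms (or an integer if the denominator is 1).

Answer: 14375115/33554432

Derivation:
Let f(t,s) = #length-t paths at position s with S_1..S_t all ≥ -2.
f(t,s) = f(t-1,s-1) + f(t-1,s+1) for s ≥ -2; f(t,s) = 0 for s < -2.
t=0: f(0,0)=1
t=1: f(1,-1)=1 f(1,1)=1
t=2: f(2,-2)=1 f(2,0)=2 f(2,2)=1
t=3: f(3,-1)=3 f(3,1)=3 f(3,3)=1
t=4: f(4,-2)=3 f(4,0)=6 f(4,2)=4 f(4,4)=1
t=5: f(5,-1)=9 f(5,1)=10 f(5,3)=5 f(5,5)=1
t=6: f(6,-2)=9 f(6,0)=19 f(6,2)=15 f(6,4)=6 f(6,6)=1
t=7: f(7,-1)=28 f(7,1)=34 f(7,3)=21 f(7,5)=7 f(7,7)=1
t=8: f(8,-2)=28 f(8,0)=62 f(8,2)=55 f(8,4)=28 f(8,6)=8 f(8,8)=1
t=9: f(9,-1)=90 f(9,1)=117 f(9,3)=83 f(9,5)=36 f(9,7)=9 f(9,9)=1
t=10: f(10,-2)=90 f(10,0)=207 f(10,2)=200 f(10,4)=119 f(10,6)=45 f(10,8)=10 f(10,10)=1
t=11: f(11,-1)=297 f(11,1)=407 f(11,3)=319 f(11,5)=164 f(11,7)=55 f(11,9)=11 f(11,11)=1
t=12: f(12,-2)=297 f(12,0)=704 f(12,2)=726 f(12,4)=483 f(12,6)=219 f(12,8)=66 f(12,10)=12 f(12,12)=1
t=13: f(13,-1)=1001 f(13,1)=1430 f(13,3)=1209 f(13,5)=702 f(13,7)=285 f(13,9)=78 f(13,11)=13 f(13,13)=1
t=14: f(14,-2)=1001 f(14,0)=2431 f(14,2)=2639 f(14,4)=1911 f(14,6)=987 f(14,8)=363 f(14,10)=91 f(14,12)=14 f(14,14)=1
t=15: f(15,-1)=3432 f(15,1)=5070 f(15,3)=4550 f(15,5)=2898 f(15,7)=1350 f(15,9)=454 f(15,11)=105 f(15,13)=15 f(15,15)=1
t=16: f(16,-2)=3432 f(16,0)=8502 f(16,2)=9620 f(16,4)=7448 f(16,6)=4248 f(16,8)=1804 f(16,10)=559 f(16,12)=120 f(16,14)=16 f(16,16)=1
t=17: f(17,-1)=11934 f(17,1)=18122 f(17,3)=17068 f(17,5)=11696 f(17,7)=6052 f(17,9)=2363 f(17,11)=679 f(17,13)=136 f(17,15)=17 f(17,17)=1
t=18: f(18,-2)=11934 f(18,0)=30056 f(18,2)=35190 f(18,4)=28764 f(18,6)=17748 f(18,8)=8415 f(18,10)=3042 f(18,12)=815 f(18,14)=153 f(18,16)=18 f(18,18)=1
t=19: f(19,-1)=41990 f(19,1)=65246 f(19,3)=63954 f(19,5)=46512 f(19,7)=26163 f(19,9)=11457 f(19,11)=3857 f(19,13)=968 f(19,15)=171 f(19,17)=19 f(19,19)=1
t=20: f(20,-2)=41990 f(20,0)=107236 f(20,2)=129200 f(20,4)=110466 f(20,6)=72675 f(20,8)=37620 f(20,10)=15314 f(20,12)=4825 f(20,14)=1139 f(20,16)=190 f(20,18)=20 f(20,20)=1
t=21: f(21,-1)=149226 f(21,1)=236436 f(21,3)=239666 f(21,5)=183141 f(21,7)=110295 f(21,9)=52934 f(21,11)=20139 f(21,13)=5964 f(21,15)=1329 f(21,17)=210 f(21,19)=21 f(21,21)=1
t=22: f(22,-2)=149226 f(22,0)=385662 f(22,2)=476102 f(22,4)=422807 f(22,6)=293436 f(22,8)=163229 f(22,10)=73073 f(22,12)=26103 f(22,14)=7293 f(22,16)=1539 f(22,18)=231 f(22,20)=22 f(22,22)=1
t=23: f(23,-1)=534888 f(23,1)=861764 f(23,3)=898909 f(23,5)=716243 f(23,7)=456665 f(23,9)=236302 f(23,11)=99176 f(23,13)=33396 f(23,15)=8832 f(23,17)=1770 f(23,19)=253 f(23,21)=23 f(23,23)=1
t=24: f(24,-2)=534888 f(24,0)=1396652 f(24,2)=1760673 f(24,4)=1615152 f(24,6)=1172908 f(24,8)=692967 f(24,10)=335478 f(24,12)=132572 f(24,14)=42228 f(24,16)=10602 f(24,18)=2023 f(24,20)=276 f(24,22)=24 f(24,24)=1
t=25: f(25,-1)=1931540 f(25,1)=3157325 f(25,3)=3375825 f(25,5)=2788060 f(25,7)=1865875 f(25,9)=1028445 f(25,11)=468050 f(25,13)=174800 f(25,15)=52830 f(25,17)=12625 f(25,19)=2299 f(25,21)=300 f(25,23)=25 f(25,25)=1
t=26: f(26,-2)=1931540 f(26,0)=5088865 f(26,2)=6533150 f(26,4)=6163885 f(26,6)=4653935 f(26,8)=2894320 f(26,10)=1496495 f(26,12)=642850 f(26,14)=227630 f(26,16)=65455 f(26,18)=14924 f(26,20)=2599 f(26,22)=325 f(26,24)=26 f(26,26)=1
t=27: f(27,-1)=7020405 f(27,1)=11622015 f(27,3)=12697035 f(27,5)=10817820 f(27,7)=7548255 f(27,9)=4390815 f(27,11)=2139345 f(27,13)=870480 f(27,15)=293085 f(27,17)=80379 f(27,19)=17523 f(27,21)=2924 f(27,23)=351 f(27,25)=27 f(27,27)=1
Σ_s f(27,s) = 57500460
P = 57500460/134217728 = 14375115/33554432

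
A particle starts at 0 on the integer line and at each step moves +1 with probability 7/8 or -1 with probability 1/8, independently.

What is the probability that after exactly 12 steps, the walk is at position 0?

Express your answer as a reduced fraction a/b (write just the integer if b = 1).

To be at 0 after 12 steps: need exactly 6 steps of +1 and 6 of -1.
Number of such sequences: C(12,6) = 924
Each has probability (7/8)^6 · (1/8)^6 = 117649/68719476736
P = 924 · 117649/68719476736 = 27176919/17179869184

Answer: 27176919/17179869184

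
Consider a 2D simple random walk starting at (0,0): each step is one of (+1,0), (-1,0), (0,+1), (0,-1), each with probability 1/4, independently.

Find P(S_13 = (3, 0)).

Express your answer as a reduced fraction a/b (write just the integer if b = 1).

Answer: 1656369/67108864

Derivation:
Let h be the number of horizontal steps (so 13-h are vertical). To end at (3,0) need (h+3)/2 right-steps and ((13-h)+0)/2 up-steps.
Sum over h with 3 ≤ h ≤ 13, h ≡ 1 (mod 2), 13-h ≡ 0 (mod 2):
h=3: C(13,3)·C(3,3)·C(10,5) = 286·1·252 = 72072
h=5: C(13,5)·C(5,4)·C(8,4) = 1287·5·70 = 450450
h=7: C(13,7)·C(7,5)·C(6,3) = 1716·21·20 = 720720
h=9: C(13,9)·C(9,6)·C(4,2) = 715·84·6 = 360360
h=11: C(13,11)·C(11,7)·C(2,1) = 78·330·2 = 51480
h=13: C(13,13)·C(13,8)·C(0,0) = 1·1287·1 = 1287
Total favorable: 1656369
Total paths: 4^13 = 67108864
P = 1656369/67108864 = 1656369/67108864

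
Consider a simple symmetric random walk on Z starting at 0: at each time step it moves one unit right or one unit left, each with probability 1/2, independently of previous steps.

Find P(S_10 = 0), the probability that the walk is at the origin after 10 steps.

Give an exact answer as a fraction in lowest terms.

Answer: 63/256

Derivation:
To return to 0 after 10 steps: need exactly 5 steps of +1 and 5 of -1.
Favorable paths: C(10,5) = 252
Total paths: 2^10 = 1024
P = 252/1024 = 63/256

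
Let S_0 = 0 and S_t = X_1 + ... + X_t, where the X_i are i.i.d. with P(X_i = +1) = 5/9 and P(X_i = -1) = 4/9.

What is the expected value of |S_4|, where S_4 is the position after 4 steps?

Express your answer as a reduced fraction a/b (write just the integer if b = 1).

Answer: 10084/6561

Derivation:
S_4 takes values m ≡ 0 (mod 2) with |m| ≤ 4; P(S_4=m) = C(4,(4+m)/2) · (5/9)^((4+m)/2) · (4/9)^((4-m)/2).
Distribution: P(S=-4)=256/6561, P(S=-2)=1280/6561, P(S=0)=800/2187, P(S=2)=2000/6561, P(S=4)=625/6561
E[|S_4|] = Σ_m |m|·P(S_4=m) = 10084/6561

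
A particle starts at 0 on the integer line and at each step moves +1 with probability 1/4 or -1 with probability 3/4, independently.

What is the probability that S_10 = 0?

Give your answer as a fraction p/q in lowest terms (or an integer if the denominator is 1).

To be at 0 after 10 steps: need exactly 5 steps of +1 and 5 of -1.
Number of such sequences: C(10,5) = 252
Each has probability (1/4)^5 · (3/4)^5 = 243/1048576
P = 252 · 243/1048576 = 15309/262144

Answer: 15309/262144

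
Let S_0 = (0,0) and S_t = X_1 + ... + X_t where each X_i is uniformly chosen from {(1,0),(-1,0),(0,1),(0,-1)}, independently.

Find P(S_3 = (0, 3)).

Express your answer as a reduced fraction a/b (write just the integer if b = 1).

Let h be the number of horizontal steps (so 3-h are vertical). To end at (0,3) need (h+0)/2 right-steps and ((3-h)+3)/2 up-steps.
Sum over h with 0 ≤ h ≤ 0, h ≡ 0 (mod 2), 3-h ≡ 1 (mod 2):
h=0: C(3,0)·C(0,0)·C(3,3) = 1·1·1 = 1
Total favorable: 1
Total paths: 4^3 = 64
P = 1/64 = 1/64

Answer: 1/64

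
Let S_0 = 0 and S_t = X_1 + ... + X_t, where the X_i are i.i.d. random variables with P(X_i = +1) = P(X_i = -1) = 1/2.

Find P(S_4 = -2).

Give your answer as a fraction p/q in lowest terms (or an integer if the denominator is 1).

Answer: 1/4

Derivation:
To reach position -2 after 4 steps: need 1 step of +1 and 3 of -1.
Favorable paths: C(4,1) = 4
Total paths: 2^4 = 16
P = 4/16 = 1/4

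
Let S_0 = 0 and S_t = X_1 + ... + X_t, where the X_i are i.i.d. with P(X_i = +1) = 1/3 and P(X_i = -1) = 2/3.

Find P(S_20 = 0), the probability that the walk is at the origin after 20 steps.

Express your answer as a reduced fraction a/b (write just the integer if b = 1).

To be at 0 after 20 steps: need exactly 10 steps of +1 and 10 of -1.
Number of such sequences: C(20,10) = 184756
Each has probability (1/3)^10 · (2/3)^10 = 1024/3486784401
P = 184756 · 1024/3486784401 = 189190144/3486784401

Answer: 189190144/3486784401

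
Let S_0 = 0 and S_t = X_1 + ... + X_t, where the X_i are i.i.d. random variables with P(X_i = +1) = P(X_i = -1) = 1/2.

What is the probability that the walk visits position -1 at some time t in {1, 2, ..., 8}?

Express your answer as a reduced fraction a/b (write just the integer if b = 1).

Answer: 93/128

Derivation:
Count via complement. Let g(t,s) = #length-t paths at position s with S_1..S_t all ≠ -1.
g(t,s) = g(t-1,s-1) + g(t-1,s+1) for s ≠ -1; g(t,-1) = 0.
t=0: g(0,0)=1
t=1: g(1,1)=1
t=2: g(2,0)=1 g(2,2)=1
t=3: g(3,1)=2 g(3,3)=1
t=4: g(4,0)=2 g(4,2)=3 g(4,4)=1
t=5: g(5,1)=5 g(5,3)=4 g(5,5)=1
t=6: g(6,0)=5 g(6,2)=9 g(6,4)=5 g(6,6)=1
t=7: g(7,1)=14 g(7,3)=14 g(7,5)=6 g(7,7)=1
t=8: g(8,0)=14 g(8,2)=28 g(8,4)=20 g(8,6)=7 g(8,8)=1
Paths never hitting -1: Σ_s g(8,s) = 70
Paths hitting -1: 2^8 - 70 = 186
P = 186/256 = 93/128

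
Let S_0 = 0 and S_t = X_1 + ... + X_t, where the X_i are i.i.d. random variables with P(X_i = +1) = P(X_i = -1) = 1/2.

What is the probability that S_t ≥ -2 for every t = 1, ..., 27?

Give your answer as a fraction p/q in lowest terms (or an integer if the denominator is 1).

Answer: 14375115/33554432

Derivation:
Let f(t,s) = #length-t paths at position s with S_1..S_t all ≥ -2.
f(t,s) = f(t-1,s-1) + f(t-1,s+1) for s ≥ -2; f(t,s) = 0 for s < -2.
t=0: f(0,0)=1
t=1: f(1,-1)=1 f(1,1)=1
t=2: f(2,-2)=1 f(2,0)=2 f(2,2)=1
t=3: f(3,-1)=3 f(3,1)=3 f(3,3)=1
t=4: f(4,-2)=3 f(4,0)=6 f(4,2)=4 f(4,4)=1
t=5: f(5,-1)=9 f(5,1)=10 f(5,3)=5 f(5,5)=1
t=6: f(6,-2)=9 f(6,0)=19 f(6,2)=15 f(6,4)=6 f(6,6)=1
t=7: f(7,-1)=28 f(7,1)=34 f(7,3)=21 f(7,5)=7 f(7,7)=1
t=8: f(8,-2)=28 f(8,0)=62 f(8,2)=55 f(8,4)=28 f(8,6)=8 f(8,8)=1
t=9: f(9,-1)=90 f(9,1)=117 f(9,3)=83 f(9,5)=36 f(9,7)=9 f(9,9)=1
t=10: f(10,-2)=90 f(10,0)=207 f(10,2)=200 f(10,4)=119 f(10,6)=45 f(10,8)=10 f(10,10)=1
t=11: f(11,-1)=297 f(11,1)=407 f(11,3)=319 f(11,5)=164 f(11,7)=55 f(11,9)=11 f(11,11)=1
t=12: f(12,-2)=297 f(12,0)=704 f(12,2)=726 f(12,4)=483 f(12,6)=219 f(12,8)=66 f(12,10)=12 f(12,12)=1
t=13: f(13,-1)=1001 f(13,1)=1430 f(13,3)=1209 f(13,5)=702 f(13,7)=285 f(13,9)=78 f(13,11)=13 f(13,13)=1
t=14: f(14,-2)=1001 f(14,0)=2431 f(14,2)=2639 f(14,4)=1911 f(14,6)=987 f(14,8)=363 f(14,10)=91 f(14,12)=14 f(14,14)=1
t=15: f(15,-1)=3432 f(15,1)=5070 f(15,3)=4550 f(15,5)=2898 f(15,7)=1350 f(15,9)=454 f(15,11)=105 f(15,13)=15 f(15,15)=1
t=16: f(16,-2)=3432 f(16,0)=8502 f(16,2)=9620 f(16,4)=7448 f(16,6)=4248 f(16,8)=1804 f(16,10)=559 f(16,12)=120 f(16,14)=16 f(16,16)=1
t=17: f(17,-1)=11934 f(17,1)=18122 f(17,3)=17068 f(17,5)=11696 f(17,7)=6052 f(17,9)=2363 f(17,11)=679 f(17,13)=136 f(17,15)=17 f(17,17)=1
t=18: f(18,-2)=11934 f(18,0)=30056 f(18,2)=35190 f(18,4)=28764 f(18,6)=17748 f(18,8)=8415 f(18,10)=3042 f(18,12)=815 f(18,14)=153 f(18,16)=18 f(18,18)=1
t=19: f(19,-1)=41990 f(19,1)=65246 f(19,3)=63954 f(19,5)=46512 f(19,7)=26163 f(19,9)=11457 f(19,11)=3857 f(19,13)=968 f(19,15)=171 f(19,17)=19 f(19,19)=1
t=20: f(20,-2)=41990 f(20,0)=107236 f(20,2)=129200 f(20,4)=110466 f(20,6)=72675 f(20,8)=37620 f(20,10)=15314 f(20,12)=4825 f(20,14)=1139 f(20,16)=190 f(20,18)=20 f(20,20)=1
t=21: f(21,-1)=149226 f(21,1)=236436 f(21,3)=239666 f(21,5)=183141 f(21,7)=110295 f(21,9)=52934 f(21,11)=20139 f(21,13)=5964 f(21,15)=1329 f(21,17)=210 f(21,19)=21 f(21,21)=1
t=22: f(22,-2)=149226 f(22,0)=385662 f(22,2)=476102 f(22,4)=422807 f(22,6)=293436 f(22,8)=163229 f(22,10)=73073 f(22,12)=26103 f(22,14)=7293 f(22,16)=1539 f(22,18)=231 f(22,20)=22 f(22,22)=1
t=23: f(23,-1)=534888 f(23,1)=861764 f(23,3)=898909 f(23,5)=716243 f(23,7)=456665 f(23,9)=236302 f(23,11)=99176 f(23,13)=33396 f(23,15)=8832 f(23,17)=1770 f(23,19)=253 f(23,21)=23 f(23,23)=1
t=24: f(24,-2)=534888 f(24,0)=1396652 f(24,2)=1760673 f(24,4)=1615152 f(24,6)=1172908 f(24,8)=692967 f(24,10)=335478 f(24,12)=132572 f(24,14)=42228 f(24,16)=10602 f(24,18)=2023 f(24,20)=276 f(24,22)=24 f(24,24)=1
t=25: f(25,-1)=1931540 f(25,1)=3157325 f(25,3)=3375825 f(25,5)=2788060 f(25,7)=1865875 f(25,9)=1028445 f(25,11)=468050 f(25,13)=174800 f(25,15)=52830 f(25,17)=12625 f(25,19)=2299 f(25,21)=300 f(25,23)=25 f(25,25)=1
t=26: f(26,-2)=1931540 f(26,0)=5088865 f(26,2)=6533150 f(26,4)=6163885 f(26,6)=4653935 f(26,8)=2894320 f(26,10)=1496495 f(26,12)=642850 f(26,14)=227630 f(26,16)=65455 f(26,18)=14924 f(26,20)=2599 f(26,22)=325 f(26,24)=26 f(26,26)=1
t=27: f(27,-1)=7020405 f(27,1)=11622015 f(27,3)=12697035 f(27,5)=10817820 f(27,7)=7548255 f(27,9)=4390815 f(27,11)=2139345 f(27,13)=870480 f(27,15)=293085 f(27,17)=80379 f(27,19)=17523 f(27,21)=2924 f(27,23)=351 f(27,25)=27 f(27,27)=1
Σ_s f(27,s) = 57500460
P = 57500460/134217728 = 14375115/33554432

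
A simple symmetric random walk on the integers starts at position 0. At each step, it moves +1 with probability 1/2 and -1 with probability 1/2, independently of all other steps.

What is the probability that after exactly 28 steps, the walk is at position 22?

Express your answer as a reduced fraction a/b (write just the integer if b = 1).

Answer: 819/67108864

Derivation:
To reach position 22 after 28 steps: need 25 steps of +1 and 3 of -1.
Favorable paths: C(28,25) = 3276
Total paths: 2^28 = 268435456
P = 3276/268435456 = 819/67108864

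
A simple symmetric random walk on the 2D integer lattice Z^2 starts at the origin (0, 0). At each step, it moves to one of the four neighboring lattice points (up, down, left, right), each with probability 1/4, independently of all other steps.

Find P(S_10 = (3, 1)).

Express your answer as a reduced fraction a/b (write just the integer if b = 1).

Let h be the number of horizontal steps (so 10-h are vertical). To end at (3,1) need (h+3)/2 right-steps and ((10-h)+1)/2 up-steps.
Sum over h with 3 ≤ h ≤ 9, h ≡ 1 (mod 2), 10-h ≡ 1 (mod 2):
h=3: C(10,3)·C(3,3)·C(7,4) = 120·1·35 = 4200
h=5: C(10,5)·C(5,4)·C(5,3) = 252·5·10 = 12600
h=7: C(10,7)·C(7,5)·C(3,2) = 120·21·3 = 7560
h=9: C(10,9)·C(9,6)·C(1,1) = 10·84·1 = 840
Total favorable: 25200
Total paths: 4^10 = 1048576
P = 25200/1048576 = 1575/65536

Answer: 1575/65536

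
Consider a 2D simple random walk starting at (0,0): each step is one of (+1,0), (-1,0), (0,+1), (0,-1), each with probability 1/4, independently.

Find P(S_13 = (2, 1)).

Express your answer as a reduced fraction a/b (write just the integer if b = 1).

Answer: 552123/16777216

Derivation:
Let h be the number of horizontal steps (so 13-h are vertical). To end at (2,1) need (h+2)/2 right-steps and ((13-h)+1)/2 up-steps.
Sum over h with 2 ≤ h ≤ 12, h ≡ 0 (mod 2), 13-h ≡ 1 (mod 2):
h=2: C(13,2)·C(2,2)·C(11,6) = 78·1·462 = 36036
h=4: C(13,4)·C(4,3)·C(9,5) = 715·4·126 = 360360
h=6: C(13,6)·C(6,4)·C(7,4) = 1716·15·35 = 900900
h=8: C(13,8)·C(8,5)·C(5,3) = 1287·56·10 = 720720
h=10: C(13,10)·C(10,6)·C(3,2) = 286·210·3 = 180180
h=12: C(13,12)·C(12,7)·C(1,1) = 13·792·1 = 10296
Total favorable: 2208492
Total paths: 4^13 = 67108864
P = 2208492/67108864 = 552123/16777216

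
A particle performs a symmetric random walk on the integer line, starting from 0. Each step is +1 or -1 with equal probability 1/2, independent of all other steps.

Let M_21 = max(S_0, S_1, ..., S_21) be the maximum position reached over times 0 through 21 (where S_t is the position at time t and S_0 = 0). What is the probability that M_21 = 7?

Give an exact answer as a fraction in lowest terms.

Let M_21 = max(S_0,...,S_21). Use the reflection principle: for j ≥ 1, #{paths with M_21 ≥ j} = #{S_21 ≥ j} + #{S_21 ≥ j+1}.
By reflection, #{M_21 ≥ 7} = #{S_21 ≥ 7} + #{S_21 ≥ 8} = 198440 + 82160 = 280600.
#{M_21 ≥ 8} = #{S_21 ≥ 8} + #{S_21 ≥ 9} = 82160 + 82160 = 164320.
#{M_21 = 7} = 280600 - 164320 = 116280.
P(M_21 = 7) = 116280/2097152 = 14535/262144

Answer: 14535/262144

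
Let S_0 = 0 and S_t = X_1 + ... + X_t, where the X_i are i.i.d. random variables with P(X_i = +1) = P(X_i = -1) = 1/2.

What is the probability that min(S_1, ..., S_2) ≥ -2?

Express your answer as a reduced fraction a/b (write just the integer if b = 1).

Answer: 1

Derivation:
Let f(t,s) = #length-t paths at position s with S_1..S_t all ≥ -2.
f(t,s) = f(t-1,s-1) + f(t-1,s+1) for s ≥ -2; f(t,s) = 0 for s < -2.
t=0: f(0,0)=1
t=1: f(1,-1)=1 f(1,1)=1
t=2: f(2,-2)=1 f(2,0)=2 f(2,2)=1
Σ_s f(2,s) = 4
P = 4/4 = 1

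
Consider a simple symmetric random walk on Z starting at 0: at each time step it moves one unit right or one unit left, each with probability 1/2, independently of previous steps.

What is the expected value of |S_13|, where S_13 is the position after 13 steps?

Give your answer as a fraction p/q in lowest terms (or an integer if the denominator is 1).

S_13 takes values m ≡ 1 (mod 2) with |m| ≤ 13; P(S_13=m) = C(13,(13+m)/2)/2^13.
Total paths: 2^13 = 8192
Distribution: P(S=-13)=1/8192, P(S=-11)=13/8192, P(S=-9)=78/8192, P(S=-7)=286/8192, P(S=-5)=715/8192, P(S=-3)=1287/8192, P(S=-1)=1716/8192, P(S=1)=1716/8192, P(S=3)=1287/8192, P(S=5)=715/8192, P(S=7)=286/8192, P(S=9)=78/8192, P(S=11)=13/8192, P(S=13)=1/8192
E[|S_13|] = Σ_m |m|·P(S_13=m) = 24024/8192 = 3003/1024

Answer: 3003/1024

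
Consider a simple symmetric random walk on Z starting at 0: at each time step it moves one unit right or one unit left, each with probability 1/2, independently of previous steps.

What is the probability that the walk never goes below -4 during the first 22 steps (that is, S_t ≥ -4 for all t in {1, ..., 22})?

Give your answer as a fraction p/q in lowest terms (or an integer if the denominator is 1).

Let f(t,s) = #length-t paths at position s with S_1..S_t all ≥ -4.
f(t,s) = f(t-1,s-1) + f(t-1,s+1) for s ≥ -4; f(t,s) = 0 for s < -4.
t=0: f(0,0)=1
t=1: f(1,-1)=1 f(1,1)=1
t=2: f(2,-2)=1 f(2,0)=2 f(2,2)=1
t=3: f(3,-3)=1 f(3,-1)=3 f(3,1)=3 f(3,3)=1
t=4: f(4,-4)=1 f(4,-2)=4 f(4,0)=6 f(4,2)=4 f(4,4)=1
t=5: f(5,-3)=5 f(5,-1)=10 f(5,1)=10 f(5,3)=5 f(5,5)=1
t=6: f(6,-4)=5 f(6,-2)=15 f(6,0)=20 f(6,2)=15 f(6,4)=6 f(6,6)=1
t=7: f(7,-3)=20 f(7,-1)=35 f(7,1)=35 f(7,3)=21 f(7,5)=7 f(7,7)=1
t=8: f(8,-4)=20 f(8,-2)=55 f(8,0)=70 f(8,2)=56 f(8,4)=28 f(8,6)=8 f(8,8)=1
t=9: f(9,-3)=75 f(9,-1)=125 f(9,1)=126 f(9,3)=84 f(9,5)=36 f(9,7)=9 f(9,9)=1
t=10: f(10,-4)=75 f(10,-2)=200 f(10,0)=251 f(10,2)=210 f(10,4)=120 f(10,6)=45 f(10,8)=10 f(10,10)=1
t=11: f(11,-3)=275 f(11,-1)=451 f(11,1)=461 f(11,3)=330 f(11,5)=165 f(11,7)=55 f(11,9)=11 f(11,11)=1
t=12: f(12,-4)=275 f(12,-2)=726 f(12,0)=912 f(12,2)=791 f(12,4)=495 f(12,6)=220 f(12,8)=66 f(12,10)=12 f(12,12)=1
t=13: f(13,-3)=1001 f(13,-1)=1638 f(13,1)=1703 f(13,3)=1286 f(13,5)=715 f(13,7)=286 f(13,9)=78 f(13,11)=13 f(13,13)=1
t=14: f(14,-4)=1001 f(14,-2)=2639 f(14,0)=3341 f(14,2)=2989 f(14,4)=2001 f(14,6)=1001 f(14,8)=364 f(14,10)=91 f(14,12)=14 f(14,14)=1
t=15: f(15,-3)=3640 f(15,-1)=5980 f(15,1)=6330 f(15,3)=4990 f(15,5)=3002 f(15,7)=1365 f(15,9)=455 f(15,11)=105 f(15,13)=15 f(15,15)=1
t=16: f(16,-4)=3640 f(16,-2)=9620 f(16,0)=12310 f(16,2)=11320 f(16,4)=7992 f(16,6)=4367 f(16,8)=1820 f(16,10)=560 f(16,12)=120 f(16,14)=16 f(16,16)=1
t=17: f(17,-3)=13260 f(17,-1)=21930 f(17,1)=23630 f(17,3)=19312 f(17,5)=12359 f(17,7)=6187 f(17,9)=2380 f(17,11)=680 f(17,13)=136 f(17,15)=17 f(17,17)=1
t=18: f(18,-4)=13260 f(18,-2)=35190 f(18,0)=45560 f(18,2)=42942 f(18,4)=31671 f(18,6)=18546 f(18,8)=8567 f(18,10)=3060 f(18,12)=816 f(18,14)=153 f(18,16)=18 f(18,18)=1
t=19: f(19,-3)=48450 f(19,-1)=80750 f(19,1)=88502 f(19,3)=74613 f(19,5)=50217 f(19,7)=27113 f(19,9)=11627 f(19,11)=3876 f(19,13)=969 f(19,15)=171 f(19,17)=19 f(19,19)=1
t=20: f(20,-4)=48450 f(20,-2)=129200 f(20,0)=169252 f(20,2)=163115 f(20,4)=124830 f(20,6)=77330 f(20,8)=38740 f(20,10)=15503 f(20,12)=4845 f(20,14)=1140 f(20,16)=190 f(20,18)=20 f(20,20)=1
t=21: f(21,-3)=177650 f(21,-1)=298452 f(21,1)=332367 f(21,3)=287945 f(21,5)=202160 f(21,7)=116070 f(21,9)=54243 f(21,11)=20348 f(21,13)=5985 f(21,15)=1330 f(21,17)=210 f(21,19)=21 f(21,21)=1
t=22: f(22,-4)=177650 f(22,-2)=476102 f(22,0)=630819 f(22,2)=620312 f(22,4)=490105 f(22,6)=318230 f(22,8)=170313 f(22,10)=74591 f(22,12)=26333 f(22,14)=7315 f(22,16)=1540 f(22,18)=231 f(22,20)=22 f(22,22)=1
Σ_s f(22,s) = 2993564
P = 2993564/4194304 = 748391/1048576

Answer: 748391/1048576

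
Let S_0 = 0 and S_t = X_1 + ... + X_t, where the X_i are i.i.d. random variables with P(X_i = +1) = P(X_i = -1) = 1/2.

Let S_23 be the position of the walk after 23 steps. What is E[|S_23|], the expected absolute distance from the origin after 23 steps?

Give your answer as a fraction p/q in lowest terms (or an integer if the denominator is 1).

S_23 takes values m ≡ 1 (mod 2) with |m| ≤ 23; P(S_23=m) = C(23,(23+m)/2)/2^23.
Total paths: 2^23 = 8388608
Distribution: P(S=-23)=1/8388608, P(S=-21)=23/8388608, P(S=-19)=253/8388608, P(S=-17)=1771/8388608, P(S=-15)=8855/8388608, P(S=-13)=33649/8388608, P(S=-11)=100947/8388608, P(S=-9)=245157/8388608, P(S=-7)=490314/8388608, P(S=-5)=817190/8388608, P(S=-3)=1144066/8388608, P(S=-1)=1352078/8388608, P(S=1)=1352078/8388608, P(S=3)=1144066/8388608, P(S=5)=817190/8388608, P(S=7)=490314/8388608, P(S=9)=245157/8388608, P(S=11)=100947/8388608, P(S=13)=33649/8388608, P(S=15)=8855/8388608, P(S=17)=1771/8388608, P(S=19)=253/8388608, P(S=21)=23/8388608, P(S=23)=1/8388608
E[|S_23|] = Σ_m |m|·P(S_23=m) = 32449872/8388608 = 2028117/524288

Answer: 2028117/524288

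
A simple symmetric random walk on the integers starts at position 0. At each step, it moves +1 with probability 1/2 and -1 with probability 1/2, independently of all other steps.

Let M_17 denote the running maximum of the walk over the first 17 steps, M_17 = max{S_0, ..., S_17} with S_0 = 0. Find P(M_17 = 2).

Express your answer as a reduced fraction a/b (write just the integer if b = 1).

Answer: 2431/16384

Derivation:
Let M_17 = max(S_0,...,S_17). Use the reflection principle: for j ≥ 1, #{paths with M_17 ≥ j} = #{S_17 ≥ j} + #{S_17 ≥ j+1}.
By reflection, #{M_17 ≥ 2} = #{S_17 ≥ 2} + #{S_17 ≥ 3} = 41226 + 41226 = 82452.
#{M_17 ≥ 3} = #{S_17 ≥ 3} + #{S_17 ≥ 4} = 41226 + 21778 = 63004.
#{M_17 = 2} = 82452 - 63004 = 19448.
P(M_17 = 2) = 19448/131072 = 2431/16384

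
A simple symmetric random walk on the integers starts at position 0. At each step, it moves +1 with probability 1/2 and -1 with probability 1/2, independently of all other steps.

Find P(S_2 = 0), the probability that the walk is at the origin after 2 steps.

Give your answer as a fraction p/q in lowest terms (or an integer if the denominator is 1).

To return to 0 after 2 steps: need exactly 1 step of +1 and 1 of -1.
Favorable paths: C(2,1) = 2
Total paths: 2^2 = 4
P = 2/4 = 1/2

Answer: 1/2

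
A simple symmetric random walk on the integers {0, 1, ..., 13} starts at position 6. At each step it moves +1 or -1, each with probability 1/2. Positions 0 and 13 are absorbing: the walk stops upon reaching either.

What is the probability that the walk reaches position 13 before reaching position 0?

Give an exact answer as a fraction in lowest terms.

Symmetric walk (p = 1/2): the harmonic-function argument gives P(hit 13 before 0 | start at 6) = a/N.
P = 6/13 = 6/13

Answer: 6/13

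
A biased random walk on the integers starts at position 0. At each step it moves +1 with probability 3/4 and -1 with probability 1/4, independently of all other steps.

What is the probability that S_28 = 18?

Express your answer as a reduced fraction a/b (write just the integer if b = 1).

To reach position 18 after 28 steps: need 23 steps of +1 and 5 steps of -1.
Number of such sequences: C(28,23) = 98280
Each has probability (3/4)^23 · (1/4)^5 = 94143178827/72057594037927936
P = 98280 · 94143178827/72057594037927936 = 1156548951889695/9007199254740992

Answer: 1156548951889695/9007199254740992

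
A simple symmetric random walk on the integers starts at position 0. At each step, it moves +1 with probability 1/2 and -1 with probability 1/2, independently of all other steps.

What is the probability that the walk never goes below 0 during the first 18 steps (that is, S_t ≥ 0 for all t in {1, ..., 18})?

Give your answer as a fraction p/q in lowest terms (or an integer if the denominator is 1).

Answer: 12155/65536

Derivation:
Let f(t,s) = #length-t paths at position s with S_1..S_t all ≥ 0.
f(t,s) = f(t-1,s-1) + f(t-1,s+1) for s ≥ 0; f(t,s) = 0 for s < 0.
t=0: f(0,0)=1
t=1: f(1,1)=1
t=2: f(2,0)=1 f(2,2)=1
t=3: f(3,1)=2 f(3,3)=1
t=4: f(4,0)=2 f(4,2)=3 f(4,4)=1
t=5: f(5,1)=5 f(5,3)=4 f(5,5)=1
t=6: f(6,0)=5 f(6,2)=9 f(6,4)=5 f(6,6)=1
t=7: f(7,1)=14 f(7,3)=14 f(7,5)=6 f(7,7)=1
t=8: f(8,0)=14 f(8,2)=28 f(8,4)=20 f(8,6)=7 f(8,8)=1
t=9: f(9,1)=42 f(9,3)=48 f(9,5)=27 f(9,7)=8 f(9,9)=1
t=10: f(10,0)=42 f(10,2)=90 f(10,4)=75 f(10,6)=35 f(10,8)=9 f(10,10)=1
t=11: f(11,1)=132 f(11,3)=165 f(11,5)=110 f(11,7)=44 f(11,9)=10 f(11,11)=1
t=12: f(12,0)=132 f(12,2)=297 f(12,4)=275 f(12,6)=154 f(12,8)=54 f(12,10)=11 f(12,12)=1
t=13: f(13,1)=429 f(13,3)=572 f(13,5)=429 f(13,7)=208 f(13,9)=65 f(13,11)=12 f(13,13)=1
t=14: f(14,0)=429 f(14,2)=1001 f(14,4)=1001 f(14,6)=637 f(14,8)=273 f(14,10)=77 f(14,12)=13 f(14,14)=1
t=15: f(15,1)=1430 f(15,3)=2002 f(15,5)=1638 f(15,7)=910 f(15,9)=350 f(15,11)=90 f(15,13)=14 f(15,15)=1
t=16: f(16,0)=1430 f(16,2)=3432 f(16,4)=3640 f(16,6)=2548 f(16,8)=1260 f(16,10)=440 f(16,12)=104 f(16,14)=15 f(16,16)=1
t=17: f(17,1)=4862 f(17,3)=7072 f(17,5)=6188 f(17,7)=3808 f(17,9)=1700 f(17,11)=544 f(17,13)=119 f(17,15)=16 f(17,17)=1
t=18: f(18,0)=4862 f(18,2)=11934 f(18,4)=13260 f(18,6)=9996 f(18,8)=5508 f(18,10)=2244 f(18,12)=663 f(18,14)=135 f(18,16)=17 f(18,18)=1
Σ_s f(18,s) = 48620
P = 48620/262144 = 12155/65536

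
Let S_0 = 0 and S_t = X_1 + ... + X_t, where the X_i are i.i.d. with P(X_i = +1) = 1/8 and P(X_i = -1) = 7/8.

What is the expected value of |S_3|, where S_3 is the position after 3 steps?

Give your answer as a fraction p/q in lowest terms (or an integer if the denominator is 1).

Answer: 75/32

Derivation:
S_3 takes values m ≡ 1 (mod 2) with |m| ≤ 3; P(S_3=m) = C(3,(3+m)/2) · (1/8)^((3+m)/2) · (7/8)^((3-m)/2).
Distribution: P(S=-3)=343/512, P(S=-1)=147/512, P(S=1)=21/512, P(S=3)=1/512
E[|S_3|] = Σ_m |m|·P(S_3=m) = 75/32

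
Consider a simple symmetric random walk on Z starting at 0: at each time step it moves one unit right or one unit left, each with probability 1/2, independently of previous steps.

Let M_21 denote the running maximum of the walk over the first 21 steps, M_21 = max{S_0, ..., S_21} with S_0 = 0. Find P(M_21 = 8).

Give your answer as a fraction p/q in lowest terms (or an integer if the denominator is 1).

Let M_21 = max(S_0,...,S_21). Use the reflection principle: for j ≥ 1, #{paths with M_21 ≥ j} = #{S_21 ≥ j} + #{S_21 ≥ j+1}.
By reflection, #{M_21 ≥ 8} = #{S_21 ≥ 8} + #{S_21 ≥ 9} = 82160 + 82160 = 164320.
#{M_21 ≥ 9} = #{S_21 ≥ 9} + #{S_21 ≥ 10} = 82160 + 27896 = 110056.
#{M_21 = 8} = 164320 - 110056 = 54264.
P(M_21 = 8) = 54264/2097152 = 6783/262144

Answer: 6783/262144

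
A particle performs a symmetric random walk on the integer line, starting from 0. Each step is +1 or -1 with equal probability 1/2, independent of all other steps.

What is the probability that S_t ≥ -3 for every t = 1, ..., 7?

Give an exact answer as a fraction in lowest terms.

Let f(t,s) = #length-t paths at position s with S_1..S_t all ≥ -3.
f(t,s) = f(t-1,s-1) + f(t-1,s+1) for s ≥ -3; f(t,s) = 0 for s < -3.
t=0: f(0,0)=1
t=1: f(1,-1)=1 f(1,1)=1
t=2: f(2,-2)=1 f(2,0)=2 f(2,2)=1
t=3: f(3,-3)=1 f(3,-1)=3 f(3,1)=3 f(3,3)=1
t=4: f(4,-2)=4 f(4,0)=6 f(4,2)=4 f(4,4)=1
t=5: f(5,-3)=4 f(5,-1)=10 f(5,1)=10 f(5,3)=5 f(5,5)=1
t=6: f(6,-2)=14 f(6,0)=20 f(6,2)=15 f(6,4)=6 f(6,6)=1
t=7: f(7,-3)=14 f(7,-1)=34 f(7,1)=35 f(7,3)=21 f(7,5)=7 f(7,7)=1
Σ_s f(7,s) = 112
P = 112/128 = 7/8

Answer: 7/8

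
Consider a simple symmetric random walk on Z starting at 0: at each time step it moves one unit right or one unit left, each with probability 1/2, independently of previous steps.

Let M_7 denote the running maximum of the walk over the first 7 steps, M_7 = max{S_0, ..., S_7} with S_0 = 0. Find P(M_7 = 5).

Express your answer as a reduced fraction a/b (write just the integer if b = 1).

Let M_7 = max(S_0,...,S_7). Use the reflection principle: for j ≥ 1, #{paths with M_7 ≥ j} = #{S_7 ≥ j} + #{S_7 ≥ j+1}.
By reflection, #{M_7 ≥ 5} = #{S_7 ≥ 5} + #{S_7 ≥ 6} = 8 + 1 = 9.
#{M_7 ≥ 6} = #{S_7 ≥ 6} + #{S_7 ≥ 7} = 1 + 1 = 2.
#{M_7 = 5} = 9 - 2 = 7.
P(M_7 = 5) = 7/128 = 7/128

Answer: 7/128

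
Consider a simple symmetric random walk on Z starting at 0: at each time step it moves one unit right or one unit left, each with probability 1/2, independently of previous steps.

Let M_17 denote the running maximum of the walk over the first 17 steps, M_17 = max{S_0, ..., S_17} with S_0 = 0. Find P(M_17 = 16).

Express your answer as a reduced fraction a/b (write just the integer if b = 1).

Answer: 1/131072

Derivation:
Let M_17 = max(S_0,...,S_17). Use the reflection principle: for j ≥ 1, #{paths with M_17 ≥ j} = #{S_17 ≥ j} + #{S_17 ≥ j+1}.
By reflection, #{M_17 ≥ 16} = #{S_17 ≥ 16} + #{S_17 ≥ 17} = 1 + 1 = 2.
#{M_17 ≥ 17} = #{S_17 ≥ 17} + #{S_17 ≥ 18} = 1 + 0 = 1.
#{M_17 = 16} = 2 - 1 = 1.
P(M_17 = 16) = 1/131072 = 1/131072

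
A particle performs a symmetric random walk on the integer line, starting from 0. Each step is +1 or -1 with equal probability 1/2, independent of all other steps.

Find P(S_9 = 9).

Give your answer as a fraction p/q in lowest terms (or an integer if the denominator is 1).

Answer: 1/512

Derivation:
To reach position 9 after 9 steps: need 9 steps of +1 and 0 of -1.
Favorable paths: C(9,9) = 1
Total paths: 2^9 = 512
P = 1/512 = 1/512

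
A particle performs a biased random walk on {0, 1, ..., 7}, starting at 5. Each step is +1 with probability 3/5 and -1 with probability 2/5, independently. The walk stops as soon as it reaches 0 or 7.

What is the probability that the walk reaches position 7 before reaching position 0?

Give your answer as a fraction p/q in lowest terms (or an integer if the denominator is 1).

Biased walk: p = 3/5, q = 2/5, r = q/p = 2/3
Gambler's ruin: P(hit 7 before 0 | start at 5) = (1 - r^a)/(1 - r^N)
r^5 = 32/243; r^7 = 128/2187
P = (1 - 32/243) / (1 - 128/2187) = 211/243 / 2059/2187 = 1899/2059

Answer: 1899/2059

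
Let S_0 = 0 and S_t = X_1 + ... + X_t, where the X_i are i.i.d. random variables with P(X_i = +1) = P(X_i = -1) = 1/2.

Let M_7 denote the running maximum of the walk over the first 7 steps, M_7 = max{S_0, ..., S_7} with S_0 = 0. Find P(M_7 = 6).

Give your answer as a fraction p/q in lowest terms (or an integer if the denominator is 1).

Answer: 1/128

Derivation:
Let M_7 = max(S_0,...,S_7). Use the reflection principle: for j ≥ 1, #{paths with M_7 ≥ j} = #{S_7 ≥ j} + #{S_7 ≥ j+1}.
By reflection, #{M_7 ≥ 6} = #{S_7 ≥ 6} + #{S_7 ≥ 7} = 1 + 1 = 2.
#{M_7 ≥ 7} = #{S_7 ≥ 7} + #{S_7 ≥ 8} = 1 + 0 = 1.
#{M_7 = 6} = 2 - 1 = 1.
P(M_7 = 6) = 1/128 = 1/128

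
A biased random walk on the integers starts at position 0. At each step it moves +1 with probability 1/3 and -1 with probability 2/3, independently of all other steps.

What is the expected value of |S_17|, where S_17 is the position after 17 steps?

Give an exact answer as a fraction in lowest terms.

Answer: 85632247/14348907

Derivation:
S_17 takes values m ≡ 1 (mod 2) with |m| ≤ 17; P(S_17=m) = C(17,(17+m)/2) · (1/3)^((17+m)/2) · (2/3)^((17-m)/2).
Distribution: P(S=-17)=131072/129140163, P(S=-15)=1114112/129140163, P(S=-13)=4456448/129140163, P(S=-11)=11141120/129140163, P(S=-9)=19496960/129140163, P(S=-7)=25346048/129140163, P(S=-5)=25346048/129140163, P(S=-3)=19914752/129140163, P(S=-1)=12446720/129140163, P(S=1)=6223360/129140163, P(S=3)=2489344/129140163, P(S=5)=792064/129140163, P(S=7)=198016/129140163, P(S=9)=38080/129140163, P(S=11)=5440/129140163, P(S=13)=544/129140163, P(S=15)=34/129140163, P(S=17)=1/129140163
E[|S_17|] = Σ_m |m|·P(S_17=m) = 85632247/14348907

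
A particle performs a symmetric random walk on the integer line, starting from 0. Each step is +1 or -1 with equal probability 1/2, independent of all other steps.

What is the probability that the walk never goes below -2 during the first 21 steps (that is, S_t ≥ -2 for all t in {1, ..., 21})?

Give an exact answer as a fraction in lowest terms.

Let f(t,s) = #length-t paths at position s with S_1..S_t all ≥ -2.
f(t,s) = f(t-1,s-1) + f(t-1,s+1) for s ≥ -2; f(t,s) = 0 for s < -2.
t=0: f(0,0)=1
t=1: f(1,-1)=1 f(1,1)=1
t=2: f(2,-2)=1 f(2,0)=2 f(2,2)=1
t=3: f(3,-1)=3 f(3,1)=3 f(3,3)=1
t=4: f(4,-2)=3 f(4,0)=6 f(4,2)=4 f(4,4)=1
t=5: f(5,-1)=9 f(5,1)=10 f(5,3)=5 f(5,5)=1
t=6: f(6,-2)=9 f(6,0)=19 f(6,2)=15 f(6,4)=6 f(6,6)=1
t=7: f(7,-1)=28 f(7,1)=34 f(7,3)=21 f(7,5)=7 f(7,7)=1
t=8: f(8,-2)=28 f(8,0)=62 f(8,2)=55 f(8,4)=28 f(8,6)=8 f(8,8)=1
t=9: f(9,-1)=90 f(9,1)=117 f(9,3)=83 f(9,5)=36 f(9,7)=9 f(9,9)=1
t=10: f(10,-2)=90 f(10,0)=207 f(10,2)=200 f(10,4)=119 f(10,6)=45 f(10,8)=10 f(10,10)=1
t=11: f(11,-1)=297 f(11,1)=407 f(11,3)=319 f(11,5)=164 f(11,7)=55 f(11,9)=11 f(11,11)=1
t=12: f(12,-2)=297 f(12,0)=704 f(12,2)=726 f(12,4)=483 f(12,6)=219 f(12,8)=66 f(12,10)=12 f(12,12)=1
t=13: f(13,-1)=1001 f(13,1)=1430 f(13,3)=1209 f(13,5)=702 f(13,7)=285 f(13,9)=78 f(13,11)=13 f(13,13)=1
t=14: f(14,-2)=1001 f(14,0)=2431 f(14,2)=2639 f(14,4)=1911 f(14,6)=987 f(14,8)=363 f(14,10)=91 f(14,12)=14 f(14,14)=1
t=15: f(15,-1)=3432 f(15,1)=5070 f(15,3)=4550 f(15,5)=2898 f(15,7)=1350 f(15,9)=454 f(15,11)=105 f(15,13)=15 f(15,15)=1
t=16: f(16,-2)=3432 f(16,0)=8502 f(16,2)=9620 f(16,4)=7448 f(16,6)=4248 f(16,8)=1804 f(16,10)=559 f(16,12)=120 f(16,14)=16 f(16,16)=1
t=17: f(17,-1)=11934 f(17,1)=18122 f(17,3)=17068 f(17,5)=11696 f(17,7)=6052 f(17,9)=2363 f(17,11)=679 f(17,13)=136 f(17,15)=17 f(17,17)=1
t=18: f(18,-2)=11934 f(18,0)=30056 f(18,2)=35190 f(18,4)=28764 f(18,6)=17748 f(18,8)=8415 f(18,10)=3042 f(18,12)=815 f(18,14)=153 f(18,16)=18 f(18,18)=1
t=19: f(19,-1)=41990 f(19,1)=65246 f(19,3)=63954 f(19,5)=46512 f(19,7)=26163 f(19,9)=11457 f(19,11)=3857 f(19,13)=968 f(19,15)=171 f(19,17)=19 f(19,19)=1
t=20: f(20,-2)=41990 f(20,0)=107236 f(20,2)=129200 f(20,4)=110466 f(20,6)=72675 f(20,8)=37620 f(20,10)=15314 f(20,12)=4825 f(20,14)=1139 f(20,16)=190 f(20,18)=20 f(20,20)=1
t=21: f(21,-1)=149226 f(21,1)=236436 f(21,3)=239666 f(21,5)=183141 f(21,7)=110295 f(21,9)=52934 f(21,11)=20139 f(21,13)=5964 f(21,15)=1329 f(21,17)=210 f(21,19)=21 f(21,21)=1
Σ_s f(21,s) = 999362
P = 999362/2097152 = 499681/1048576

Answer: 499681/1048576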